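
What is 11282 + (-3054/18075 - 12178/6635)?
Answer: 90185538974/7995175 ≈ 11280.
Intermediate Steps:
11282 + (-3054/18075 - 12178/6635) = 11282 + (-3054*1/18075 - 12178*1/6635) = 11282 + (-1018/6025 - 12178/6635) = 11282 - 16025376/7995175 = 90185538974/7995175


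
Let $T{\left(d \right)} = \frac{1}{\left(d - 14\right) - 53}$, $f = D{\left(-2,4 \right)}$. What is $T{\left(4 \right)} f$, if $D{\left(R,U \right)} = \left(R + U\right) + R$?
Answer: $0$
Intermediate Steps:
$D{\left(R,U \right)} = U + 2 R$
$f = 0$ ($f = 4 + 2 \left(-2\right) = 4 - 4 = 0$)
$T{\left(d \right)} = \frac{1}{-67 + d}$ ($T{\left(d \right)} = \frac{1}{\left(-14 + d\right) - 53} = \frac{1}{-67 + d}$)
$T{\left(4 \right)} f = \frac{1}{-67 + 4} \cdot 0 = \frac{1}{-63} \cdot 0 = \left(- \frac{1}{63}\right) 0 = 0$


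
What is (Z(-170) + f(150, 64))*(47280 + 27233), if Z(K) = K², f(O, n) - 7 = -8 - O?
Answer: 2142174237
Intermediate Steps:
f(O, n) = -1 - O (f(O, n) = 7 + (-8 - O) = -1 - O)
(Z(-170) + f(150, 64))*(47280 + 27233) = ((-170)² + (-1 - 1*150))*(47280 + 27233) = (28900 + (-1 - 150))*74513 = (28900 - 151)*74513 = 28749*74513 = 2142174237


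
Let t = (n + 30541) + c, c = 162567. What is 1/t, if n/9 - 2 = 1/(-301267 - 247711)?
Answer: 548978/106021925219 ≈ 5.1780e-6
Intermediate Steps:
n = 9881595/548978 (n = 18 + 9/(-301267 - 247711) = 18 + 9/(-548978) = 18 + 9*(-1/548978) = 18 - 9/548978 = 9881595/548978 ≈ 18.000)
t = 106021925219/548978 (t = (9881595/548978 + 30541) + 162567 = 16776218693/548978 + 162567 = 106021925219/548978 ≈ 1.9313e+5)
1/t = 1/(106021925219/548978) = 548978/106021925219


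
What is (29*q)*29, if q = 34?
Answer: 28594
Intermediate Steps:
(29*q)*29 = (29*34)*29 = 986*29 = 28594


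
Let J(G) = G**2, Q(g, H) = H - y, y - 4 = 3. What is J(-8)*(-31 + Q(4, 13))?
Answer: -1600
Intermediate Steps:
y = 7 (y = 4 + 3 = 7)
Q(g, H) = -7 + H (Q(g, H) = H - 1*7 = H - 7 = -7 + H)
J(-8)*(-31 + Q(4, 13)) = (-8)**2*(-31 + (-7 + 13)) = 64*(-31 + 6) = 64*(-25) = -1600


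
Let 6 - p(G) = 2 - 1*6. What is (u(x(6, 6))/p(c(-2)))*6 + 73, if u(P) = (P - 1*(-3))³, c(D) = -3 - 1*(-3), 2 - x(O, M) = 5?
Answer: 73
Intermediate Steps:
x(O, M) = -3 (x(O, M) = 2 - 1*5 = 2 - 5 = -3)
c(D) = 0 (c(D) = -3 + 3 = 0)
p(G) = 10 (p(G) = 6 - (2 - 1*6) = 6 - (2 - 6) = 6 - 1*(-4) = 6 + 4 = 10)
u(P) = (3 + P)³ (u(P) = (P + 3)³ = (3 + P)³)
(u(x(6, 6))/p(c(-2)))*6 + 73 = ((3 - 3)³/10)*6 + 73 = (0³*(⅒))*6 + 73 = (0*(⅒))*6 + 73 = 0*6 + 73 = 0 + 73 = 73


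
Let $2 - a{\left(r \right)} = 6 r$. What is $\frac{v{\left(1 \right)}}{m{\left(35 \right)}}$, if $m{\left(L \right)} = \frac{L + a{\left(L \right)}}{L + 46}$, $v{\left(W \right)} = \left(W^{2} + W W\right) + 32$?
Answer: $- \frac{2754}{173} \approx -15.919$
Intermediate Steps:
$a{\left(r \right)} = 2 - 6 r$
$v{\left(W \right)} = 32 + 2 W^{2}$ ($v{\left(W \right)} = \left(W^{2} + W^{2}\right) + 32 = 2 W^{2} + 32 = 32 + 2 W^{2}$)
$m{\left(L \right)} = \frac{2 - 5 L}{46 + L}$ ($m{\left(L \right)} = \frac{L - \left(-2 + 6 L\right)}{L + 46} = \frac{2 - 5 L}{46 + L}$)
$\frac{v{\left(1 \right)}}{m{\left(35 \right)}} = \frac{32 + 2 \cdot 1^{2}}{\frac{1}{46 + 35} \left(2 - 175\right)} = \frac{32 + 2 \cdot 1}{\frac{1}{81} \left(2 - 175\right)} = \frac{32 + 2}{\frac{1}{81} \left(-173\right)} = \frac{34}{- \frac{173}{81}} = 34 \left(- \frac{81}{173}\right) = - \frac{2754}{173}$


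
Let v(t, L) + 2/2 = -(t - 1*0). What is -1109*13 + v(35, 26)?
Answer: -14453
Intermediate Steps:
v(t, L) = -1 - t (v(t, L) = -1 - (t - 1*0) = -1 - (t + 0) = -1 - t)
-1109*13 + v(35, 26) = -1109*13 + (-1 - 1*35) = -14417 + (-1 - 35) = -14417 - 36 = -14453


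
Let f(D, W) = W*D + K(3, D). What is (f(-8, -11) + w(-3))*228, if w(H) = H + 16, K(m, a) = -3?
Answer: 22344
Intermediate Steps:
w(H) = 16 + H
f(D, W) = -3 + D*W (f(D, W) = W*D - 3 = D*W - 3 = -3 + D*W)
(f(-8, -11) + w(-3))*228 = ((-3 - 8*(-11)) + (16 - 3))*228 = ((-3 + 88) + 13)*228 = (85 + 13)*228 = 98*228 = 22344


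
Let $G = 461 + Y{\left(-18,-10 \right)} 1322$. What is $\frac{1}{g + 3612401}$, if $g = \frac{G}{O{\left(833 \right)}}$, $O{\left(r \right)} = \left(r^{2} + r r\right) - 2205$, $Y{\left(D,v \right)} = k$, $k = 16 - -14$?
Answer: $\frac{1385573}{5005245330894} \approx 2.7682 \cdot 10^{-7}$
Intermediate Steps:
$k = 30$ ($k = 16 + 14 = 30$)
$Y{\left(D,v \right)} = 30$
$O{\left(r \right)} = -2205 + 2 r^{2}$ ($O{\left(r \right)} = \left(r^{2} + r^{2}\right) - 2205 = 2 r^{2} - 2205 = -2205 + 2 r^{2}$)
$G = 40121$ ($G = 461 + 30 \cdot 1322 = 461 + 39660 = 40121$)
$g = \frac{40121}{1385573}$ ($g = \frac{40121}{-2205 + 2 \cdot 833^{2}} = \frac{40121}{-2205 + 2 \cdot 693889} = \frac{40121}{-2205 + 1387778} = \frac{40121}{1385573} \approx 0.028956$)
$\frac{1}{g + 3612401} = \frac{1}{\frac{40121}{1385573} + 3612401} = \frac{1}{\frac{5005245330894}{1385573}} = \frac{1385573}{5005245330894}$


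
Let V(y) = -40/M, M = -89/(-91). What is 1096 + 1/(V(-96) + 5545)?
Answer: 536892129/489865 ≈ 1096.0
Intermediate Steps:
M = 89/91 (M = -89*(-1/91) = 89/91 ≈ 0.97802)
V(y) = -3640/89 (V(y) = -40/89/91 = -40*91/89 = -3640/89)
1096 + 1/(V(-96) + 5545) = 1096 + 1/(-3640/89 + 5545) = 1096 + 1/(489865/89) = 1096 + 89/489865 = 536892129/489865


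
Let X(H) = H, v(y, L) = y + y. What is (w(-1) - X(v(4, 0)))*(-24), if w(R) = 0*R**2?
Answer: 192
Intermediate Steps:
w(R) = 0
v(y, L) = 2*y
(w(-1) - X(v(4, 0)))*(-24) = (0 - 2*4)*(-24) = (0 - 1*8)*(-24) = (0 - 8)*(-24) = -8*(-24) = 192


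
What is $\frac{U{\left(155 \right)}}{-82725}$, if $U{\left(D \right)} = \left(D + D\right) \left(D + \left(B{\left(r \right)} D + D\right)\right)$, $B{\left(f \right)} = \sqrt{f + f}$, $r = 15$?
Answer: $- \frac{3844}{3309} - \frac{1922 \sqrt{30}}{3309} \approx -4.3431$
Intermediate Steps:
$B{\left(f \right)} = \sqrt{2} \sqrt{f}$ ($B{\left(f \right)} = \sqrt{2 f} = \sqrt{2} \sqrt{f}$)
$U{\left(D \right)} = 2 D \left(2 D + D \sqrt{30}\right)$ ($U{\left(D \right)} = \left(D + D\right) \left(D + \left(\sqrt{2} \sqrt{15} D + D\right)\right) = 2 D \left(D + \left(\sqrt{30} D + D\right)\right) = 2 D \left(D + \left(D \sqrt{30} + D\right)\right) = 2 D \left(D + \left(D + D \sqrt{30}\right)\right) = 2 D \left(2 D + D \sqrt{30}\right)$)
$\frac{U{\left(155 \right)}}{-82725} = \frac{2 \cdot 155^{2} \left(2 + \sqrt{30}\right)}{-82725} = 2 \cdot 24025 \left(2 + \sqrt{30}\right) \left(- \frac{1}{82725}\right) = \left(96100 + 48050 \sqrt{30}\right) \left(- \frac{1}{82725}\right) = - \frac{3844}{3309} - \frac{1922 \sqrt{30}}{3309}$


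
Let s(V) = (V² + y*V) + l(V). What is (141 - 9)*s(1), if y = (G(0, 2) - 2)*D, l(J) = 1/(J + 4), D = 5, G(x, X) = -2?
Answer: -12408/5 ≈ -2481.6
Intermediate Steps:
l(J) = 1/(4 + J)
y = -20 (y = (-2 - 2)*5 = -4*5 = -20)
s(V) = V² + 1/(4 + V) - 20*V (s(V) = (V² - 20*V) + 1/(4 + V) = V² + 1/(4 + V) - 20*V)
(141 - 9)*s(1) = (141 - 9)*((1 + 1*(-20 + 1)*(4 + 1))/(4 + 1)) = 132*((1 + 1*(-19)*5)/5) = 132*((1 - 95)/5) = 132*((⅕)*(-94)) = 132*(-94/5) = -12408/5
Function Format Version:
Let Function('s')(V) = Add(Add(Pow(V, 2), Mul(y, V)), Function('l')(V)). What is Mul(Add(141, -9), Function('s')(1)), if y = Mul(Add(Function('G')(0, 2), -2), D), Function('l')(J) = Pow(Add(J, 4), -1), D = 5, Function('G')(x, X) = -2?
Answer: Rational(-12408, 5) ≈ -2481.6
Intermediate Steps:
Function('l')(J) = Pow(Add(4, J), -1)
y = -20 (y = Mul(Add(-2, -2), 5) = Mul(-4, 5) = -20)
Function('s')(V) = Add(Pow(V, 2), Pow(Add(4, V), -1), Mul(-20, V)) (Function('s')(V) = Add(Add(Pow(V, 2), Mul(-20, V)), Pow(Add(4, V), -1)) = Add(Pow(V, 2), Pow(Add(4, V), -1), Mul(-20, V)))
Mul(Add(141, -9), Function('s')(1)) = Mul(Add(141, -9), Mul(Pow(Add(4, 1), -1), Add(1, Mul(1, Add(-20, 1), Add(4, 1))))) = Mul(132, Mul(Pow(5, -1), Add(1, Mul(1, -19, 5)))) = Mul(132, Mul(Rational(1, 5), Add(1, -95))) = Mul(132, Mul(Rational(1, 5), -94)) = Mul(132, Rational(-94, 5)) = Rational(-12408, 5)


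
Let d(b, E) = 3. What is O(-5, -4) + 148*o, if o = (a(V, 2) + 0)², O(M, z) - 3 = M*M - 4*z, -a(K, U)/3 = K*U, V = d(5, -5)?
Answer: 47996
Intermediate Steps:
V = 3
a(K, U) = -3*K*U
O(M, z) = 3 + M² - 4*z (O(M, z) = 3 + (M*M - 4*z) = 3 + (M² - 4*z) = 3 + M² - 4*z)
o = 324 (o = (-3*3*2 + 0)² = (-18 + 0)² = (-18)² = 324)
O(-5, -4) + 148*o = (3 + (-5)² - 4*(-4)) + 148*324 = (3 + 25 + 16) + 47952 = 44 + 47952 = 47996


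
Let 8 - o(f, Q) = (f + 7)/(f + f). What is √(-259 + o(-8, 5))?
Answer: I*√4017/4 ≈ 15.845*I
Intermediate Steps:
o(f, Q) = 8 - (7 + f)/(2*f) (o(f, Q) = 8 - (f + 7)/(f + f) = 8 - (7 + f)/(2*f))
√(-259 + o(-8, 5)) = √(-259 + (½)*(-7 + 15*(-8))/(-8)) = √(-259 + (½)*(-⅛)*(-7 - 120)) = √(-259 + (½)*(-⅛)*(-127)) = √(-259 + 127/16) = √(-4017/16) = I*√4017/4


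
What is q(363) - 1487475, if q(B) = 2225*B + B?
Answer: -679437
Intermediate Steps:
q(B) = 2226*B
q(363) - 1487475 = 2226*363 - 1487475 = 808038 - 1487475 = -679437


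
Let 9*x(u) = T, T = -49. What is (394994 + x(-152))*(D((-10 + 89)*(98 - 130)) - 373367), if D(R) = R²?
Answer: 21391297641049/9 ≈ 2.3768e+12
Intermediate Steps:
x(u) = -49/9 (x(u) = (⅑)*(-49) = -49/9)
(394994 + x(-152))*(D((-10 + 89)*(98 - 130)) - 373367) = (394994 - 49/9)*(((-10 + 89)*(98 - 130))² - 373367) = 3554897*((79*(-32))² - 373367)/9 = 3554897*((-2528)² - 373367)/9 = 3554897*(6390784 - 373367)/9 = (3554897/9)*6017417 = 21391297641049/9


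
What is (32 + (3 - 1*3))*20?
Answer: 640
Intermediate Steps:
(32 + (3 - 1*3))*20 = (32 + (3 - 3))*20 = (32 + 0)*20 = 32*20 = 640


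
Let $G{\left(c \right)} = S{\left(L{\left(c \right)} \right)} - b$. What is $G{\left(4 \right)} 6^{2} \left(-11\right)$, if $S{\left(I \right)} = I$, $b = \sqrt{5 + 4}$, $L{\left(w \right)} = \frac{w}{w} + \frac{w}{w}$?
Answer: $396$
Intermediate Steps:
$L{\left(w \right)} = 2$ ($L{\left(w \right)} = 1 + 1 = 2$)
$b = 3$ ($b = \sqrt{9} = 3$)
$G{\left(c \right)} = -1$ ($G{\left(c \right)} = 2 - 3 = -1$)
$G{\left(4 \right)} 6^{2} \left(-11\right) = - 6^{2} \left(-11\right) = \left(-1\right) 36 \left(-11\right) = \left(-36\right) \left(-11\right) = 396$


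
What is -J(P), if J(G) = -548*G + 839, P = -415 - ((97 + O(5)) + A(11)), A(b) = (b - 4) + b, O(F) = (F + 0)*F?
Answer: -304979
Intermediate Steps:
O(F) = F**2 (O(F) = F*F = F**2)
A(b) = -4 + 2*b (A(b) = (-4 + b) + b = -4 + 2*b)
P = -555 (P = -415 - ((97 + 5**2) + (-4 + 2*11)) = -415 - ((97 + 25) + (-4 + 22)) = -415 - (122 + 18) = -415 - 1*140 = -415 - 140 = -555)
J(G) = 839 - 548*G
-J(P) = -(839 - 548*(-555)) = -(839 + 304140) = -1*304979 = -304979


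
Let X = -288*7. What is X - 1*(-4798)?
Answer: 2782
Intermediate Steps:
X = -2016 (X = -96*21 = -2016)
X - 1*(-4798) = -2016 - 1*(-4798) = -2016 + 4798 = 2782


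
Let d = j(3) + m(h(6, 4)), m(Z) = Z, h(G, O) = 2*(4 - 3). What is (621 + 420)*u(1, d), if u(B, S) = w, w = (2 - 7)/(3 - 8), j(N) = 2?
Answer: 1041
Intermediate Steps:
h(G, O) = 2 (h(G, O) = 2*1 = 2)
w = 1 (w = -5/(-5) = -5*(-⅕) = 1)
d = 4 (d = 2 + 2 = 4)
u(B, S) = 1
(621 + 420)*u(1, d) = (621 + 420)*1 = 1041*1 = 1041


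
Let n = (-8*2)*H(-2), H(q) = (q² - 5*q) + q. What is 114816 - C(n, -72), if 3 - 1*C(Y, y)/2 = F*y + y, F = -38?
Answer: 120138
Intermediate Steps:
H(q) = q² - 4*q
n = -192 (n = (-8*2)*(-2*(-4 - 2)) = -(-32)*(-6) = -16*12 = -192)
C(Y, y) = 6 + 74*y (C(Y, y) = 6 - 2*(-38*y + y) = 6 - (-74)*y = 6 + 74*y)
114816 - C(n, -72) = 114816 - (6 + 74*(-72)) = 114816 - (6 - 5328) = 114816 - 1*(-5322) = 114816 + 5322 = 120138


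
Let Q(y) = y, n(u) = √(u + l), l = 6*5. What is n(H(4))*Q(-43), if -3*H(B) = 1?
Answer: -43*√267/3 ≈ -234.21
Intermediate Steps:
l = 30
H(B) = -⅓ (H(B) = -⅓*1 = -⅓)
n(u) = √(30 + u) (n(u) = √(u + 30) = √(30 + u))
n(H(4))*Q(-43) = √(30 - ⅓)*(-43) = √(89/3)*(-43) = (√267/3)*(-43) = -43*√267/3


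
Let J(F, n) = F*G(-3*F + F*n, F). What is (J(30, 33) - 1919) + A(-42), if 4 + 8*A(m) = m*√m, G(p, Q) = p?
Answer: 50161/2 - 21*I*√42/4 ≈ 25081.0 - 34.024*I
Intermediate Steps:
J(F, n) = F*(-3*F + F*n)
A(m) = -½ + m^(3/2)/8 (A(m) = -½ + (m*√m)/8 = -½ + m^(3/2)/8)
(J(30, 33) - 1919) + A(-42) = (30²*(-3 + 33) - 1919) + (-½ + (-42)^(3/2)/8) = (900*30 - 1919) + (-½ + (-42*I*√42)/8) = (27000 - 1919) + (-½ - 21*I*√42/4) = 25081 + (-½ - 21*I*√42/4) = 50161/2 - 21*I*√42/4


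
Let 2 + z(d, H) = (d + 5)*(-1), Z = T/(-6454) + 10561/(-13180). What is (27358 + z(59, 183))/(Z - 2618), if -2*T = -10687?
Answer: -290194880780/27854425873 ≈ -10.418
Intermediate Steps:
T = 10687/2 (T = -1/2*(-10687) = 10687/2 ≈ 5343.5)
Z = -17323503/10632965 (Z = (10687/2)/(-6454) + 10561/(-13180) = (10687/2)*(-1/6454) + 10561*(-1/13180) = -10687/12908 - 10561/13180 = -17323503/10632965 ≈ -1.6292)
z(d, H) = -7 - d (z(d, H) = -2 + (d + 5)*(-1) = -2 + (5 + d)*(-1) = -2 + (-5 - d) = -7 - d)
(27358 + z(59, 183))/(Z - 2618) = (27358 + (-7 - 1*59))/(-17323503/10632965 - 2618) = (27358 + (-7 - 59))/(-27854425873/10632965) = (27358 - 66)*(-10632965/27854425873) = 27292*(-10632965/27854425873) = -290194880780/27854425873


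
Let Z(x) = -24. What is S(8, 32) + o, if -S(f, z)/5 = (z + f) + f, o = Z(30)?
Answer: -264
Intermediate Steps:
o = -24
S(f, z) = -10*f - 5*z (S(f, z) = -5*((z + f) + f) = -5*((f + z) + f) = -5*(z + 2*f) = -10*f - 5*z)
S(8, 32) + o = (-10*8 - 5*32) - 24 = (-80 - 160) - 24 = -240 - 24 = -264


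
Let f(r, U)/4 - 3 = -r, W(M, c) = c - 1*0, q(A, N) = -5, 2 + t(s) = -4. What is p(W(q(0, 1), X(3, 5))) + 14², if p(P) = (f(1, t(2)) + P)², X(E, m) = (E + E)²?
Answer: 2132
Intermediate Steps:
t(s) = -6 (t(s) = -2 - 4 = -6)
X(E, m) = 4*E² (X(E, m) = (2*E)² = 4*E²)
W(M, c) = c (W(M, c) = c + 0 = c)
f(r, U) = 12 - 4*r (f(r, U) = 12 + 4*(-r) = 12 - 4*r)
p(P) = (8 + P)² (p(P) = ((12 - 4*1) + P)² = ((12 - 4) + P)² = (8 + P)²)
p(W(q(0, 1), X(3, 5))) + 14² = (8 + 4*3²)² + 14² = (8 + 4*9)² + 196 = (8 + 36)² + 196 = 44² + 196 = 1936 + 196 = 2132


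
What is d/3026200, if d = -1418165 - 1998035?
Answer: -17081/15131 ≈ -1.1289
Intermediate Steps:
d = -3416200
d/3026200 = -3416200/3026200 = -3416200*1/3026200 = -17081/15131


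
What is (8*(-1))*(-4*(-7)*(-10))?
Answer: 2240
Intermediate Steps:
(8*(-1))*(-4*(-7)*(-10)) = -224*(-10) = -8*(-280) = 2240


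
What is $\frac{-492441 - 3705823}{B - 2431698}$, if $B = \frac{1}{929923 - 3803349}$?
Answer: $\frac{12063400932464}{6987304257349} \approx 1.7265$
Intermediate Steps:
$B = - \frac{1}{2873426}$ ($B = \frac{1}{-2873426} = - \frac{1}{2873426} \approx -3.4802 \cdot 10^{-7}$)
$\frac{-492441 - 3705823}{B - 2431698} = \frac{-492441 - 3705823}{- \frac{1}{2873426} - 2431698} = - \frac{4198264}{- \frac{6987304257349}{2873426}} = \left(-4198264\right) \left(- \frac{2873426}{6987304257349}\right) = \frac{12063400932464}{6987304257349}$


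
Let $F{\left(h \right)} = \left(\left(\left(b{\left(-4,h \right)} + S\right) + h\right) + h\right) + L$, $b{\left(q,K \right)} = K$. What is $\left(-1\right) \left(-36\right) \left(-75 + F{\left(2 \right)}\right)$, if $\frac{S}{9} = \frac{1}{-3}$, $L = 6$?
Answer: $-2376$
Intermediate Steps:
$S = -3$ ($S = \frac{9}{-3} = 9 \left(- \frac{1}{3}\right) = -3$)
$F{\left(h \right)} = 3 + 3 h$ ($F{\left(h \right)} = \left(\left(\left(h - 3\right) + h\right) + h\right) + 6 = \left(\left(\left(-3 + h\right) + h\right) + h\right) + 6 = \left(\left(-3 + 2 h\right) + h\right) + 6 = \left(-3 + 3 h\right) + 6 = 3 + 3 h$)
$\left(-1\right) \left(-36\right) \left(-75 + F{\left(2 \right)}\right) = \left(-1\right) \left(-36\right) \left(-75 + \left(3 + 3 \cdot 2\right)\right) = 36 \left(-75 + \left(3 + 6\right)\right) = 36 \left(-75 + 9\right) = 36 \left(-66\right) = -2376$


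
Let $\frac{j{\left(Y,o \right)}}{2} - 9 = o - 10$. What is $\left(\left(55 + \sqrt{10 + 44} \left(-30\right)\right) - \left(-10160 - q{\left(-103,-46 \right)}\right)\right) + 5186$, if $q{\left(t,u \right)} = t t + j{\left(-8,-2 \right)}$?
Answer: $26004 - 90 \sqrt{6} \approx 25784.0$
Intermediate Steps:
$j{\left(Y,o \right)} = -2 + 2 o$ ($j{\left(Y,o \right)} = 18 + 2 \left(o - 10\right) = 18 + 2 \left(-10 + o\right) = 18 + \left(-20 + 2 o\right) = -2 + 2 o$)
$q{\left(t,u \right)} = -6 + t^{2}$ ($q{\left(t,u \right)} = t t + \left(-2 + 2 \left(-2\right)\right) = t^{2} - 6 = -6 + t^{2}$)
$\left(\left(55 + \sqrt{10 + 44} \left(-30\right)\right) - \left(-10160 - q{\left(-103,-46 \right)}\right)\right) + 5186 = \left(\left(55 + \sqrt{10 + 44} \left(-30\right)\right) + \left(\left(\left(-6 + \left(-103\right)^{2}\right) + 10474\right) - 314\right)\right) + 5186 = \left(\left(55 + \sqrt{54} \left(-30\right)\right) + \left(\left(\left(-6 + 10609\right) + 10474\right) - 314\right)\right) + 5186 = \left(\left(55 + 3 \sqrt{6} \left(-30\right)\right) + \left(\left(10603 + 10474\right) - 314\right)\right) + 5186 = \left(\left(55 - 90 \sqrt{6}\right) + \left(21077 - 314\right)\right) + 5186 = \left(\left(55 - 90 \sqrt{6}\right) + 20763\right) + 5186 = \left(20818 - 90 \sqrt{6}\right) + 5186 = 26004 - 90 \sqrt{6}$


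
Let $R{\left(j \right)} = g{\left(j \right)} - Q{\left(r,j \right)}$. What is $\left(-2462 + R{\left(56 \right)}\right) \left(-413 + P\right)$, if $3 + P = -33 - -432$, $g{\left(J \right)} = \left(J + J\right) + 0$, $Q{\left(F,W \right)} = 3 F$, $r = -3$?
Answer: $39797$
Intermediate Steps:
$g{\left(J \right)} = 2 J$ ($g{\left(J \right)} = 2 J + 0 = 2 J$)
$R{\left(j \right)} = 9 + 2 j$ ($R{\left(j \right)} = 2 j - 3 \left(-3\right) = 2 j - -9 = 2 j + 9 = 9 + 2 j$)
$P = 396$ ($P = -3 - -399 = -3 + \left(-33 + 432\right) = -3 + 399 = 396$)
$\left(-2462 + R{\left(56 \right)}\right) \left(-413 + P\right) = \left(-2462 + \left(9 + 2 \cdot 56\right)\right) \left(-413 + 396\right) = \left(-2462 + \left(9 + 112\right)\right) \left(-17\right) = \left(-2462 + 121\right) \left(-17\right) = \left(-2341\right) \left(-17\right) = 39797$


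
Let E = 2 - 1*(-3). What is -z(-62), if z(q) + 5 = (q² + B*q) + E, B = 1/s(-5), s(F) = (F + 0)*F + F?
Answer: -38409/10 ≈ -3840.9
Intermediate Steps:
E = 5 (E = 2 + 3 = 5)
s(F) = F + F² (s(F) = F*F + F = F² + F = F + F²)
B = 1/20 (B = 1/(-5*(1 - 5)) = 1/(-5*(-4)) = 1/20 ≈ 0.050000)
z(q) = q² + q/20 (z(q) = -5 + ((q² + q/20) + 5) = -5 + (5 + q² + q/20) = q² + q/20)
-z(-62) = -(-62)*(1/20 - 62) = -(-62)*(-1239)/20 = -1*38409/10 = -38409/10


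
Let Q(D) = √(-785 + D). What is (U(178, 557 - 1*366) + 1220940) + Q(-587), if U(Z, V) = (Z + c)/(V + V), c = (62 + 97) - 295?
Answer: 233199561/191 + 14*I*√7 ≈ 1.2209e+6 + 37.041*I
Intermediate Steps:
c = -136 (c = 159 - 295 = -136)
U(Z, V) = (-136 + Z)/(2*V) (U(Z, V) = (Z - 136)/(V + V) = (-136 + Z)/((2*V)) = (-136 + Z)*(1/(2*V)) = (-136 + Z)/(2*V))
(U(178, 557 - 1*366) + 1220940) + Q(-587) = ((-136 + 178)/(2*(557 - 1*366)) + 1220940) + √(-785 - 587) = ((½)*42/(557 - 366) + 1220940) + √(-1372) = ((½)*42/191 + 1220940) + 14*I*√7 = ((½)*(1/191)*42 + 1220940) + 14*I*√7 = (21/191 + 1220940) + 14*I*√7 = 233199561/191 + 14*I*√7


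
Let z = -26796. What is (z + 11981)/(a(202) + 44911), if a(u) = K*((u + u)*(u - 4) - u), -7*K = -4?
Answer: -103705/633537 ≈ -0.16369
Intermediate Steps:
K = 4/7 (K = -⅐*(-4) = 4/7 ≈ 0.57143)
a(u) = -4*u/7 + 8*u*(-4 + u)/7 (a(u) = 4*((u + u)*(u - 4) - u)/7 = 4*((2*u)*(-4 + u) - u)/7 = 4*(2*u*(-4 + u) - u)/7 = 4*(-u + 2*u*(-4 + u))/7 = -4*u/7 + 8*u*(-4 + u)/7)
(z + 11981)/(a(202) + 44911) = (-26796 + 11981)/((4/7)*202*(-9 + 2*202) + 44911) = -14815/((4/7)*202*(-9 + 404) + 44911) = -14815/((4/7)*202*395 + 44911) = -14815/(319160/7 + 44911) = -14815/633537/7 = -14815*7/633537 = -103705/633537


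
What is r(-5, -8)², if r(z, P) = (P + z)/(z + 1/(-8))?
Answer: 10816/1681 ≈ 6.4343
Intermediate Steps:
r(z, P) = (P + z)/(-⅛ + z) (r(z, P) = (P + z)/(z - ⅛) = (P + z)/(-⅛ + z))
r(-5, -8)² = (8*(-8 - 5)/(-1 + 8*(-5)))² = (8*(-13)/(-1 - 40))² = (8*(-13)/(-41))² = (8*(-1/41)*(-13))² = (104/41)² = 10816/1681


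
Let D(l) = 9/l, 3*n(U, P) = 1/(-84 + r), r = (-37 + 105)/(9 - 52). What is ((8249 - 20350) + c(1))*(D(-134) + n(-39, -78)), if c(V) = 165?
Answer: 19605253/23115 ≈ 848.16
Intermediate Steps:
r = -68/43 (r = 68/(-43) = 68*(-1/43) = -68/43 ≈ -1.5814)
n(U, P) = -43/11040 (n(U, P) = 1/(3*(-84 - 68/43)) = 1/(3*(-3680/43)) = (1/3)*(-43/3680) = -43/11040)
((8249 - 20350) + c(1))*(D(-134) + n(-39, -78)) = ((8249 - 20350) + 165)*(9/(-134) - 43/11040) = (-12101 + 165)*(9*(-1/134) - 43/11040) = -11936*(-9/134 - 43/11040) = -11936*(-52561/739680) = 19605253/23115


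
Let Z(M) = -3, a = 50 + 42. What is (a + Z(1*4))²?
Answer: 7921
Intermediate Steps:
a = 92
(a + Z(1*4))² = (92 - 3)² = 89² = 7921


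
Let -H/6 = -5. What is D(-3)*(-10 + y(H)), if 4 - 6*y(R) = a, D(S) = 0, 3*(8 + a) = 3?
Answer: 0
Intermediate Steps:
H = 30 (H = -6*(-5) = 30)
a = -7 (a = -8 + (⅓)*3 = -8 + 1 = -7)
y(R) = 11/6 (y(R) = ⅔ - ⅙*(-7) = ⅔ + 7/6 = 11/6)
D(-3)*(-10 + y(H)) = 0*(-10 + 11/6) = 0*(-49/6) = 0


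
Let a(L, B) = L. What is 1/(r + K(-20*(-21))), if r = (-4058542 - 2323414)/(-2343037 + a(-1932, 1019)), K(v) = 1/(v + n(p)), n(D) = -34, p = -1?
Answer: 905158034/2465779985 ≈ 0.36709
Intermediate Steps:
K(v) = 1/(-34 + v) (K(v) = 1/(v - 34) = 1/(-34 + v))
r = 6381956/2344969 (r = (-4058542 - 2323414)/(-2343037 - 1932) = -6381956/(-2344969) = -6381956*(-1/2344969) = 6381956/2344969 ≈ 2.7216)
1/(r + K(-20*(-21))) = 1/(6381956/2344969 + 1/(-34 - 20*(-21))) = 1/(6381956/2344969 + 1/(-34 + 420)) = 1/(6381956/2344969 + 1/386) = 1/(2465779985/905158034) = 905158034/2465779985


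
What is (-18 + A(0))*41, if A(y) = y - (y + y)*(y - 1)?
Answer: -738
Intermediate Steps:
A(y) = y - 2*y*(-1 + y)
(-18 + A(0))*41 = (-18 + 0*(3 - 2*0))*41 = (-18 + 0*(3 + 0))*41 = (-18 + 0*3)*41 = (-18 + 0)*41 = -18*41 = -738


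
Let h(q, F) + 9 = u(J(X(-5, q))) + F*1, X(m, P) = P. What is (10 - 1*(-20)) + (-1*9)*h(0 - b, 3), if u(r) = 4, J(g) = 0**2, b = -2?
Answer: 48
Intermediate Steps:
J(g) = 0
h(q, F) = -5 + F (h(q, F) = -9 + (4 + F*1) = -9 + (4 + F) = -5 + F)
(10 - 1*(-20)) + (-1*9)*h(0 - b, 3) = (10 - 1*(-20)) + (-1*9)*(-5 + 3) = (10 + 20) - 9*(-2) = 30 + 18 = 48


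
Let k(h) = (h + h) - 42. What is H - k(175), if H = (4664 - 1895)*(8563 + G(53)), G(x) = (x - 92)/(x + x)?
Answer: 2513219743/106 ≈ 2.3710e+7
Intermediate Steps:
k(h) = -42 + 2*h (k(h) = 2*h - 42 = -42 + 2*h)
G(x) = (-92 + x)/(2*x) (G(x) = (-92 + x)/((2*x)) = (-92 + x)*(1/(2*x)) = (-92 + x)/(2*x))
H = 2513252391/106 (H = (4664 - 1895)*(8563 + (½)*(-92 + 53)/53) = 2769*(8563 + (½)*(1/53)*(-39)) = 2769*(8563 - 39/106) = 2769*(907639/106) = 2513252391/106 ≈ 2.3710e+7)
H - k(175) = 2513252391/106 - (-42 + 2*175) = 2513252391/106 - (-42 + 350) = 2513252391/106 - 1*308 = 2513252391/106 - 308 = 2513219743/106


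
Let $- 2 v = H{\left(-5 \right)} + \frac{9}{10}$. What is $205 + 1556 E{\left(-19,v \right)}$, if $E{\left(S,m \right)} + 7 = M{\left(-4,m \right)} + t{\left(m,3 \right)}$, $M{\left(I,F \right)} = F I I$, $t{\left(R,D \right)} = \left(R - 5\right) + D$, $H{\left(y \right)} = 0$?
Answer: $- \frac{128512}{5} \approx -25702.0$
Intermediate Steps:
$v = - \frac{9}{20}$ ($v = - \frac{0 + \frac{9}{10}}{2} = \left(- \frac{1}{2}\right) \frac{9}{10} = - \frac{9}{20} \approx -0.45$)
$t{\left(R,D \right)} = -5 + D + R$ ($t{\left(R,D \right)} = \left(-5 + R\right) + D = -5 + D + R$)
$M{\left(I,F \right)} = F I^{2}$
$E{\left(S,m \right)} = -9 + 17 m$ ($E{\left(S,m \right)} = -7 + \left(m \left(-4\right)^{2} + \left(-5 + 3 + m\right)\right) = -7 + \left(m 16 + \left(-2 + m\right)\right) = -7 + \left(16 m + \left(-2 + m\right)\right) = -7 + \left(-2 + 17 m\right) = -9 + 17 m$)
$205 + 1556 E{\left(-19,v \right)} = 205 + 1556 \left(-9 + 17 \left(- \frac{9}{20}\right)\right) = 205 + 1556 \left(-9 - \frac{153}{20}\right) = 205 + 1556 \left(- \frac{333}{20}\right) = 205 - \frac{129537}{5} = - \frac{128512}{5}$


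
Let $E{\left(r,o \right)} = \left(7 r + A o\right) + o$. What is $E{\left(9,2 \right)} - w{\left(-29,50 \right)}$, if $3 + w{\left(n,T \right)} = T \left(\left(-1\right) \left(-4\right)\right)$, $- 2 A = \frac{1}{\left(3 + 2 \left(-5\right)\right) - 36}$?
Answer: $- \frac{5675}{43} \approx -131.98$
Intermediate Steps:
$A = \frac{1}{86}$ ($A = - \frac{1}{2 \left(\left(3 + 2 \left(-5\right)\right) - 36\right)} = - \frac{1}{2 \left(\left(3 - 10\right) - 36\right)} = - \frac{1}{2 \left(-7 - 36\right)} = - \frac{1}{2 \left(-43\right)} = \left(- \frac{1}{2}\right) \left(- \frac{1}{43}\right) = \frac{1}{86} \approx 0.011628$)
$w{\left(n,T \right)} = -3 + 4 T$ ($w{\left(n,T \right)} = -3 + T \left(\left(-1\right) \left(-4\right)\right) = -3 + T 4 = -3 + 4 T$)
$E{\left(r,o \right)} = 7 r + \frac{87 o}{86}$ ($E{\left(r,o \right)} = \left(7 r + \frac{o}{86}\right) + o = 7 r + \frac{87 o}{86}$)
$E{\left(9,2 \right)} - w{\left(-29,50 \right)} = \left(7 \cdot 9 + \frac{87}{86} \cdot 2\right) - \left(-3 + 4 \cdot 50\right) = \left(63 + \frac{87}{43}\right) - \left(-3 + 200\right) = \frac{2796}{43} - 197 = - \frac{5675}{43}$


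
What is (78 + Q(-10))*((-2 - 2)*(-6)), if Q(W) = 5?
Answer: 1992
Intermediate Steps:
(78 + Q(-10))*((-2 - 2)*(-6)) = (78 + 5)*((-2 - 2)*(-6)) = 83*(-4*(-6)) = 83*24 = 1992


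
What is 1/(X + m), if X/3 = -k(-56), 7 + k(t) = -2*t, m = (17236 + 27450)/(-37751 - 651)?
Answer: -19201/6070658 ≈ -0.0031629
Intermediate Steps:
m = -22343/19201 (m = 44686/(-38402) = 44686*(-1/38402) = -22343/19201 ≈ -1.1636)
k(t) = -7 - 2*t
X = -315 (X = 3*(-(-7 - 2*(-56))) = 3*(-(-7 + 112)) = 3*(-1*105) = 3*(-105) = -315)
1/(X + m) = 1/(-315 - 22343/19201) = 1/(-6070658/19201) = -19201/6070658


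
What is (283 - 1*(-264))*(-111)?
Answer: -60717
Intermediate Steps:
(283 - 1*(-264))*(-111) = (283 + 264)*(-111) = 547*(-111) = -60717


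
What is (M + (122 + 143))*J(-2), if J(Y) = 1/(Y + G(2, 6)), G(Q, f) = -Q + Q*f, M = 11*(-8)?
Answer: 177/8 ≈ 22.125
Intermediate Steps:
M = -88
J(Y) = 1/(10 + Y) (J(Y) = 1/(Y + 2*(-1 + 6)) = 1/(Y + 2*5) = 1/(Y + 10) = 1/(10 + Y))
(M + (122 + 143))*J(-2) = (-88 + (122 + 143))/(10 - 2) = (-88 + 265)/8 = 177*(1/8) = 177/8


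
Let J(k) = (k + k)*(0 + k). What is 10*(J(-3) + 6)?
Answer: 240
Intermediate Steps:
J(k) = 2*k² (J(k) = (2*k)*k = 2*k²)
10*(J(-3) + 6) = 10*(2*(-3)² + 6) = 10*(2*9 + 6) = 10*(18 + 6) = 10*24 = 240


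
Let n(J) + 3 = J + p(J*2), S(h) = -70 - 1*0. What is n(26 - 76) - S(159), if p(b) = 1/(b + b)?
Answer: 3399/200 ≈ 16.995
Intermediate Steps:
S(h) = -70 (S(h) = -70 + 0 = -70)
p(b) = 1/(2*b)
n(J) = -3 + J + 1/(4*J) (n(J) = -3 + (J + 1/(2*((J*2)))) = -3 + (J + 1/(2*((2*J)))) = -3 + (J + (1/(2*J))/2) = -3 + (J + 1/(4*J)) = -3 + J + 1/(4*J))
n(26 - 76) - S(159) = (-3 + (26 - 76) + 1/(4*(26 - 76))) - 1*(-70) = (-3 - 50 + (1/4)/(-50)) + 70 = (-3 - 50 + (1/4)*(-1/50)) + 70 = (-3 - 50 - 1/200) + 70 = -10601/200 + 70 = 3399/200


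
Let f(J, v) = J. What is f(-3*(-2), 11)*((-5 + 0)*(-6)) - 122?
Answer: 58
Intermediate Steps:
f(-3*(-2), 11)*((-5 + 0)*(-6)) - 122 = (-3*(-2))*((-5 + 0)*(-6)) - 122 = 6*(-5*(-6)) - 122 = 6*30 - 122 = 180 - 122 = 58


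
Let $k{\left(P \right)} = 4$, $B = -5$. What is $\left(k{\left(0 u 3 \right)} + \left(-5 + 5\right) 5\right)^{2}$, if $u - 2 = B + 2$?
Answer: $16$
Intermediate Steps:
$u = -1$ ($u = 2 + \left(-5 + 2\right) = 2 - 3 = -1$)
$\left(k{\left(0 u 3 \right)} + \left(-5 + 5\right) 5\right)^{2} = \left(4 + \left(-5 + 5\right) 5\right)^{2} = \left(4 + 0 \cdot 5\right)^{2} = \left(4 + 0\right)^{2} = 4^{2} = 16$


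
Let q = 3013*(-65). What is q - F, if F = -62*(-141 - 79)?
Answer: -209485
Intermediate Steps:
q = -195845
F = 13640 (F = -62*(-220) = 13640)
q - F = -195845 - 1*13640 = -195845 - 13640 = -209485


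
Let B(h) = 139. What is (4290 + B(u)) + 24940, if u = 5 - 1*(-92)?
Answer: 29369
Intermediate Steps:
u = 97 (u = 5 + 92 = 97)
(4290 + B(u)) + 24940 = (4290 + 139) + 24940 = 4429 + 24940 = 29369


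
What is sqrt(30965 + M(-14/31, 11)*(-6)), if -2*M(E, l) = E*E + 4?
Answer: sqrt(29769485)/31 ≈ 176.00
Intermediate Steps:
M(E, l) = -2 - E**2/2 (M(E, l) = -(E*E + 4)/2 = -(E**2 + 4)/2 = -(4 + E**2)/2 = -2 - E**2/2)
sqrt(30965 + M(-14/31, 11)*(-6)) = sqrt(30965 + (-2 - (-14/31)**2/2)*(-6)) = sqrt(30965 + (-2 - 1/2*196/961)*(-6)) = sqrt(30965 + (-2 - 98/961)*(-6)) = sqrt(30965 - 2020/961*(-6)) = sqrt(30965 + 12120/961) = sqrt(29769485/961) = sqrt(29769485)/31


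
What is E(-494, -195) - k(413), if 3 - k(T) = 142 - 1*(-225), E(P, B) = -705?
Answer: -341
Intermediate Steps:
k(T) = -364 (k(T) = 3 - (142 - 1*(-225)) = 3 - (142 + 225) = 3 - 1*367 = 3 - 367 = -364)
E(-494, -195) - k(413) = -705 - 1*(-364) = -705 + 364 = -341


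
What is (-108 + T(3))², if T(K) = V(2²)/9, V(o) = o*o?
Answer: 913936/81 ≈ 11283.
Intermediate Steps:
V(o) = o²
T(K) = 16/9 (T(K) = (2²)²/9 = 4²*(⅑) = 16*(⅑) = 16/9)
(-108 + T(3))² = (-108 + 16/9)² = (-956/9)² = 913936/81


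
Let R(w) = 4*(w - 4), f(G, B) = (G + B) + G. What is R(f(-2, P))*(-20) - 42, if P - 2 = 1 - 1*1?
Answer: 438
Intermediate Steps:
P = 2 (P = 2 + (1 - 1*1) = 2 + (1 - 1) = 2 + 0 = 2)
f(G, B) = B + 2*G (f(G, B) = (B + G) + G = B + 2*G)
R(w) = -16 + 4*w (R(w) = 4*(-4 + w) = -16 + 4*w)
R(f(-2, P))*(-20) - 42 = (-16 + 4*(2 + 2*(-2)))*(-20) - 42 = (-16 + 4*(2 - 4))*(-20) - 42 = (-16 + 4*(-2))*(-20) - 42 = (-16 - 8)*(-20) - 42 = -24*(-20) - 42 = 480 - 42 = 438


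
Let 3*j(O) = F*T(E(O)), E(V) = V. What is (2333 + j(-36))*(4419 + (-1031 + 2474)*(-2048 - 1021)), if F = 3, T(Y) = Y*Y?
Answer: -16055233092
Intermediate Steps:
T(Y) = Y²
j(O) = O² (j(O) = (3*O²)/3 = O²)
(2333 + j(-36))*(4419 + (-1031 + 2474)*(-2048 - 1021)) = (2333 + (-36)²)*(4419 + (-1031 + 2474)*(-2048 - 1021)) = (2333 + 1296)*(4419 + 1443*(-3069)) = 3629*(4419 - 4428567) = 3629*(-4424148) = -16055233092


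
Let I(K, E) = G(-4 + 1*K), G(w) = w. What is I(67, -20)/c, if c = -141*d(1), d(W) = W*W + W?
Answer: -21/94 ≈ -0.22340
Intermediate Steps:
d(W) = W + W² (d(W) = W² + W = W + W²)
I(K, E) = -4 + K (I(K, E) = -4 + 1*K = -4 + K)
c = -282 (c = -141*(1 + 1) = -141*2 = -282)
I(67, -20)/c = (-4 + 67)/(-282) = 63*(-1/282) = -21/94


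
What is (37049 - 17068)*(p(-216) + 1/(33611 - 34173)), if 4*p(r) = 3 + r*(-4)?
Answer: 4867871125/1124 ≈ 4.3308e+6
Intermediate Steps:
p(r) = ¾ - r (p(r) = (3 + r*(-4))/4 = (3 - 4*r)/4 = ¾ - r)
(37049 - 17068)*(p(-216) + 1/(33611 - 34173)) = (37049 - 17068)*((¾ - 1*(-216)) + 1/(33611 - 34173)) = 19981*((¾ + 216) + 1/(-562)) = 19981*(867/4 - 1/562) = 19981*(243625/1124) = 4867871125/1124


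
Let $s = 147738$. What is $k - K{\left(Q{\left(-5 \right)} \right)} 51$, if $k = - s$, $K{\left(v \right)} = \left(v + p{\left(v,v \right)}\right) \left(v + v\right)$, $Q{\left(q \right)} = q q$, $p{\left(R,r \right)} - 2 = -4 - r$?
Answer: $-142638$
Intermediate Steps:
$p{\left(R,r \right)} = -2 - r$ ($p{\left(R,r \right)} = 2 - \left(4 + r\right) = -2 - r$)
$Q{\left(q \right)} = q^{2}$
$K{\left(v \right)} = - 4 v$ ($K{\left(v \right)} = \left(v - \left(2 + v\right)\right) \left(v + v\right) = - 2 \cdot 2 v = - 4 v$)
$k = -147738$ ($k = \left(-1\right) 147738 = -147738$)
$k - K{\left(Q{\left(-5 \right)} \right)} 51 = -147738 - - 4 \left(-5\right)^{2} \cdot 51 = -147738 - \left(-4\right) 25 \cdot 51 = -147738 - \left(-100\right) 51 = -147738 - -5100 = -147738 + 5100 = -142638$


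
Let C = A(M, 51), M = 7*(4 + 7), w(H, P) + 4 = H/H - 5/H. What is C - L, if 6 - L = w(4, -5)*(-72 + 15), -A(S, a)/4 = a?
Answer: 129/4 ≈ 32.250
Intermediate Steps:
w(H, P) = -3 - 5/H (w(H, P) = -4 + (H/H - 5/H) = -4 + (1 - 5/H) = -3 - 5/H)
M = 77 (M = 7*11 = 77)
A(S, a) = -4*a
L = -945/4 (L = 6 - (-3 - 5/4)*(-72 + 15) = 6 - (-3 - 5*¼)*(-57) = 6 - (-3 - 5/4)*(-57) = 6 - (-17)*(-57)/4 = 6 - 1*969/4 = 6 - 969/4 = -945/4 ≈ -236.25)
C = -204 (C = -4*51 = -204)
C - L = -204 - 1*(-945/4) = -204 + 945/4 = 129/4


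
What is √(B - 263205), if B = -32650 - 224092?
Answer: I*√519947 ≈ 721.07*I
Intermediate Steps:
B = -256742
√(B - 263205) = √(-256742 - 263205) = √(-519947) = I*√519947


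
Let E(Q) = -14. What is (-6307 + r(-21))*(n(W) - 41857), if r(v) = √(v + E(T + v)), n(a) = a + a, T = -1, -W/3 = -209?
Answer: 256083121 - 40603*I*√35 ≈ 2.5608e+8 - 2.4021e+5*I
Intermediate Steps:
W = 627 (W = -3*(-209) = 627)
n(a) = 2*a
r(v) = √(-14 + v) (r(v) = √(v - 14) = √(-14 + v))
(-6307 + r(-21))*(n(W) - 41857) = (-6307 + √(-14 - 21))*(2*627 - 41857) = (-6307 + √(-35))*(1254 - 41857) = (-6307 + I*√35)*(-40603) = 256083121 - 40603*I*√35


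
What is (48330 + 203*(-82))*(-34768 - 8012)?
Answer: -1355441520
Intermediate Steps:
(48330 + 203*(-82))*(-34768 - 8012) = (48330 - 16646)*(-42780) = 31684*(-42780) = -1355441520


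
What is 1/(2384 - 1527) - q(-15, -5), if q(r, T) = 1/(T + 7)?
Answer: -855/1714 ≈ -0.49883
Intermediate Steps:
q(r, T) = 1/(7 + T)
1/(2384 - 1527) - q(-15, -5) = 1/(2384 - 1527) - 1/(7 - 5) = 1/857 - 1/2 = 1/857 - 1*½ = 1/857 - ½ = -855/1714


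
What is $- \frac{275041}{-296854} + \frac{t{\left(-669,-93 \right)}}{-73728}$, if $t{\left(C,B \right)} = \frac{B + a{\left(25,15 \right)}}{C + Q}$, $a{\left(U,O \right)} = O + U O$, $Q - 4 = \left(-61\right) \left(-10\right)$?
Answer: $\frac{5633284961}{6079569920} \approx 0.92659$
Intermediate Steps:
$Q = 614$ ($Q = 4 - -610 = 4 + 610 = 614$)
$a{\left(U,O \right)} = O + O U$
$t{\left(C,B \right)} = \frac{390 + B}{614 + C}$ ($t{\left(C,B \right)} = \frac{B + 15 \left(1 + 25\right)}{C + 614} = \frac{B + 15 \cdot 26}{614 + C} = \frac{B + 390}{614 + C} = \frac{390 + B}{614 + C}$)
$- \frac{275041}{-296854} + \frac{t{\left(-669,-93 \right)}}{-73728} = - \frac{275041}{-296854} + \frac{\frac{1}{614 - 669} \left(390 - 93\right)}{-73728} = \left(-275041\right) \left(- \frac{1}{296854}\right) + \frac{1}{-55} \cdot 297 \left(- \frac{1}{73728}\right) = \frac{275041}{296854} + \left(- \frac{1}{55}\right) 297 \left(- \frac{1}{73728}\right) = \frac{275041}{296854} - - \frac{3}{40960} = \frac{275041}{296854} + \frac{3}{40960} = \frac{5633284961}{6079569920}$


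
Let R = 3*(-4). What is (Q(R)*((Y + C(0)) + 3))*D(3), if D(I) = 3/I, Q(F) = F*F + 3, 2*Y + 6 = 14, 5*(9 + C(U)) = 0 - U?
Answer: -294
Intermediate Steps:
C(U) = -9 - U/5 (C(U) = -9 + (0 - U)/5 = -9 + (-U)/5 = -9 - U/5)
Y = 4 (Y = -3 + (½)*14 = -3 + 7 = 4)
R = -12
Q(F) = 3 + F² (Q(F) = F² + 3 = 3 + F²)
(Q(R)*((Y + C(0)) + 3))*D(3) = ((3 + (-12)²)*((4 + (-9 - ⅕*0)) + 3))*(3/3) = ((3 + 144)*((4 + (-9 + 0)) + 3))*(3*(⅓)) = (147*((4 - 9) + 3))*1 = (147*(-5 + 3))*1 = (147*(-2))*1 = -294*1 = -294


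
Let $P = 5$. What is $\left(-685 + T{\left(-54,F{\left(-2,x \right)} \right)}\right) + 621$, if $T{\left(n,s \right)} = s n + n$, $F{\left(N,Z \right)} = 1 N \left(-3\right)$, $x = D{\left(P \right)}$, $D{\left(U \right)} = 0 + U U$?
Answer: $-442$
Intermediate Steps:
$D{\left(U \right)} = U^{2}$ ($D{\left(U \right)} = 0 + U^{2} = U^{2}$)
$x = 25$ ($x = 5^{2} = 25$)
$F{\left(N,Z \right)} = - 3 N$ ($F{\left(N,Z \right)} = N \left(-3\right) = - 3 N$)
$T{\left(n,s \right)} = n + n s$ ($T{\left(n,s \right)} = n s + n = n + n s$)
$\left(-685 + T{\left(-54,F{\left(-2,x \right)} \right)}\right) + 621 = \left(-685 - 54 \left(1 - -6\right)\right) + 621 = \left(-685 - 54 \left(1 + 6\right)\right) + 621 = \left(-685 - 378\right) + 621 = -1063 + 621 = -442$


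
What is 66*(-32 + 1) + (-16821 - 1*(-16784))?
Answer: -2083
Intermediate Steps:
66*(-32 + 1) + (-16821 - 1*(-16784)) = 66*(-31) + (-16821 + 16784) = -2046 - 37 = -2083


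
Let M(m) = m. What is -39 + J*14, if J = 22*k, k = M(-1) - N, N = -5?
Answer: 1193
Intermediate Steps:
k = 4 (k = -1 - 1*(-5) = -1 + 5 = 4)
J = 88 (J = 22*4 = 88)
-39 + J*14 = -39 + 88*14 = -39 + 1232 = 1193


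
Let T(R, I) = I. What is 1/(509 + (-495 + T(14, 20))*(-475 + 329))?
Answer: 1/69859 ≈ 1.4315e-5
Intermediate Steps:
1/(509 + (-495 + T(14, 20))*(-475 + 329)) = 1/(509 + (-495 + 20)*(-475 + 329)) = 1/(509 - 475*(-146)) = 1/(509 + 69350) = 1/69859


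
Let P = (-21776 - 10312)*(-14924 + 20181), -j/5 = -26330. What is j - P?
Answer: 168818266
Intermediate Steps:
j = 131650 (j = -5*(-26330) = 131650)
P = -168686616 (P = -32088*5257 = -168686616)
j - P = 131650 - 1*(-168686616) = 131650 + 168686616 = 168818266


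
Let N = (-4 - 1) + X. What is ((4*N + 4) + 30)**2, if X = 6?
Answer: 1444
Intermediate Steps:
N = 1 (N = (-4 - 1) + 6 = -5 + 6 = 1)
((4*N + 4) + 30)**2 = ((4*1 + 4) + 30)**2 = ((4 + 4) + 30)**2 = (8 + 30)**2 = 38**2 = 1444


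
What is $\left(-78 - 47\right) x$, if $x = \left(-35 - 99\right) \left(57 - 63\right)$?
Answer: $-100500$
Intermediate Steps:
$x = 804$ ($x = \left(-134\right) \left(-6\right) = 804$)
$\left(-78 - 47\right) x = \left(-78 - 47\right) 804 = \left(-125\right) 804 = -100500$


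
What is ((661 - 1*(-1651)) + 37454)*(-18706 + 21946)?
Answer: 128841840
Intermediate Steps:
((661 - 1*(-1651)) + 37454)*(-18706 + 21946) = ((661 + 1651) + 37454)*3240 = (2312 + 37454)*3240 = 39766*3240 = 128841840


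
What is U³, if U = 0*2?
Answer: 0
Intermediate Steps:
U = 0
U³ = 0³ = 0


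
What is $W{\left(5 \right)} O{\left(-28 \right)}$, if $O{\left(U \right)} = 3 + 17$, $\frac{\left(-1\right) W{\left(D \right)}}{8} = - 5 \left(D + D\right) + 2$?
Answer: $7680$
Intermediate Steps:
$W{\left(D \right)} = -16 + 80 D$ ($W{\left(D \right)} = - 8 \left(- 5 \left(D + D\right) + 2\right) = - 8 \left(- 5 \cdot 2 D + 2\right) = - 8 \left(- 10 D + 2\right) = - 8 \left(2 - 10 D\right) = -16 + 80 D$)
$O{\left(U \right)} = 20$
$W{\left(5 \right)} O{\left(-28 \right)} = \left(-16 + 80 \cdot 5\right) 20 = \left(-16 + 400\right) 20 = 384 \cdot 20 = 7680$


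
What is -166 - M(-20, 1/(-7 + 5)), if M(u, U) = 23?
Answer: -189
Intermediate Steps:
-166 - M(-20, 1/(-7 + 5)) = -166 - 1*23 = -166 - 23 = -189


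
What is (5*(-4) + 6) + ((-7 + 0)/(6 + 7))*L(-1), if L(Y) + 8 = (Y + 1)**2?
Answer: -126/13 ≈ -9.6923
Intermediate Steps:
L(Y) = -8 + (1 + Y)**2 (L(Y) = -8 + (Y + 1)**2 = -8 + (1 + Y)**2)
(5*(-4) + 6) + ((-7 + 0)/(6 + 7))*L(-1) = (5*(-4) + 6) + ((-7 + 0)/(6 + 7))*(-8 + (1 - 1)**2) = (-20 + 6) + (-7/13)*(-8 + 0**2) = -14 + (-7*1/13)*(-8 + 0) = -14 - 7/13*(-8) = -14 + 56/13 = -126/13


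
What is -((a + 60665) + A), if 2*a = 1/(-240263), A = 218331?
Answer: -134064831895/480526 ≈ -2.7900e+5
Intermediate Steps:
a = -1/480526 (a = (½)/(-240263) = (½)*(-1/240263) = -1/480526 ≈ -2.0811e-6)
-((a + 60665) + A) = -((-1/480526 + 60665) + 218331) = -(29151109789/480526 + 218331) = -1*134064831895/480526 = -134064831895/480526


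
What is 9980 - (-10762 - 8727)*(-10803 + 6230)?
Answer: -89113217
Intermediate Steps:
9980 - (-10762 - 8727)*(-10803 + 6230) = 9980 - (-19489)*(-4573) = 9980 - 1*89123197 = 9980 - 89123197 = -89113217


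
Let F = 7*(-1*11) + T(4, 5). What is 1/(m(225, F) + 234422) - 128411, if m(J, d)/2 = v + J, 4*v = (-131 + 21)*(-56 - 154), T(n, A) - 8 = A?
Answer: -31643295441/246422 ≈ -1.2841e+5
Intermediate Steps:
T(n, A) = 8 + A
v = 5775 (v = ((-131 + 21)*(-56 - 154))/4 = (-110*(-210))/4 = (¼)*23100 = 5775)
F = -64 (F = 7*(-1*11) + (8 + 5) = 7*(-11) + 13 = -77 + 13 = -64)
m(J, d) = 11550 + 2*J (m(J, d) = 2*(5775 + J) = 11550 + 2*J)
1/(m(225, F) + 234422) - 128411 = 1/((11550 + 2*225) + 234422) - 128411 = 1/((11550 + 450) + 234422) - 128411 = 1/(12000 + 234422) - 128411 = 1/246422 - 128411 = -31643295441/246422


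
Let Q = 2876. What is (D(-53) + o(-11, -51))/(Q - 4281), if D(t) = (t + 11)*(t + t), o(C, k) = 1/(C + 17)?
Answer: -26713/8430 ≈ -3.1688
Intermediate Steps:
o(C, k) = 1/(17 + C)
D(t) = 2*t*(11 + t) (D(t) = (11 + t)*(2*t) = 2*t*(11 + t))
(D(-53) + o(-11, -51))/(Q - 4281) = (2*(-53)*(11 - 53) + 1/(17 - 11))/(2876 - 4281) = (2*(-53)*(-42) + 1/6)/(-1405) = (4452 + 1/6)*(-1/1405) = (26713/6)*(-1/1405) = -26713/8430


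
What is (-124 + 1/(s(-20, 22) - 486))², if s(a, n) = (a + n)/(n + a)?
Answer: 3616939881/235225 ≈ 15377.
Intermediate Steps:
s(a, n) = 1 (s(a, n) = (a + n)/(a + n) = 1)
(-124 + 1/(s(-20, 22) - 486))² = (-124 + 1/(1 - 486))² = (-124 + 1/(-485))² = (-124 - 1/485)² = (-60141/485)² = 3616939881/235225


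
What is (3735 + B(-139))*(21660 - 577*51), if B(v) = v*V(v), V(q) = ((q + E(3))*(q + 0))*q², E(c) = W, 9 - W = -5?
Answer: 362428619171130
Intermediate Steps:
W = 14 (W = 9 - 1*(-5) = 9 + 5 = 14)
E(c) = 14
V(q) = q³*(14 + q) (V(q) = ((q + 14)*(q + 0))*q² = ((14 + q)*q)*q² = (q*(14 + q))*q² = q³*(14 + q))
B(v) = v⁴*(14 + v) (B(v) = v*(v³*(14 + v)) = v⁴*(14 + v))
(3735 + B(-139))*(21660 - 577*51) = (3735 + (-139)⁴*(14 - 139))*(21660 - 577*51) = (3735 + 373301041*(-125))*(21660 - 29427) = (3735 - 46662630125)*(-7767) = -46662626390*(-7767) = 362428619171130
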